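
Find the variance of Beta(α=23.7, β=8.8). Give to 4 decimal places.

μ = 23.7/32.5 = 0.729231; Var = μ(1−μ)/(α+β+1) = 0.1974533/33.5 = 0.0059.

0.0059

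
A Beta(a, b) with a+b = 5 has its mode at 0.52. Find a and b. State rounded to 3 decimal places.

a = 2.560, b = 2.440

Since the density peak of Beta(a,b) is at (a−1)/(a+b−2),
a = 1 + 0.52(5−2) = 2.560 and b = 5 − 2.560 = 2.440.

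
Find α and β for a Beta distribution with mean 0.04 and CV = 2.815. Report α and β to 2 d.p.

α = 0.08, β = 1.95

Var = (CV·μ)² = (2.815×0.04)² = 0.012679.
α+β = μ(1−μ)/Var − 1 = 0.0384/0.012679 − 1 = 2.0287.
Thus α = 0.04·2.0287 = 0.08 and β = 0.96·2.0287 = 1.95.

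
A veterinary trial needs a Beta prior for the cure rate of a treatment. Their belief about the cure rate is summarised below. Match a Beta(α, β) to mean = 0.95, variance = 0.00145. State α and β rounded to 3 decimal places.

α = 30.171, β = 1.588

Let s = α+β. The Beta variance is μ(1−μ)/(s+1).
So s+1 = μ(1−μ)/σ² = (0.95×0.05)/0.00145 = 0.0475/0.00145 = 32.7586, giving s = 31.7586.
Then α = μs = 0.95×31.7586 = 30.171 and β = (1−μ)s = 0.05×31.7586 = 1.588.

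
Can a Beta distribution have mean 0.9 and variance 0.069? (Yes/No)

For any Beta, Var(X) < E[X]·(1−E[X]).
Here μ(1−μ) = 0.9×0.1 = 0.09, and 0.069 < 0.09.

Yes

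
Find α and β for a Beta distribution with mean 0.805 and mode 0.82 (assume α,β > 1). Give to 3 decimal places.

With s = α+β: μ = α/s and mode = (α−1)/(s−2). Eliminating α = μs,
μs − 1 = m(s−2) ⇒ s(μ−m) = 1−2m ⇒ s = -0.64/-0.015 = 42.6667.
So α = μs = 34.347, β = (1−μ)s = 8.320.

α = 34.347, β = 8.320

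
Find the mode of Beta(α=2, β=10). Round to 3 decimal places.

0.100

The density x^(α−1)(1−x)^(β−1) is maximised at (α−1)/(α+β−2) = 1/10 = 0.100.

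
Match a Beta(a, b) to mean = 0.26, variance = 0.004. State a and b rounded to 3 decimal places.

By moment matching, a+b = μ(1−μ)/σ² − 1 = (0.26·0.74)/0.004 − 1 = 48.1000 − 1 = 47.1000.
Since a/(a+b) = μ, a = 0.26·47.1000 = 12.246 and b = 0.74·47.1000 = 34.854.

a = 12.246, b = 34.854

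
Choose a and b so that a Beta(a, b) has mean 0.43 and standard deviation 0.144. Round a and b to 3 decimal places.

Variance = 0.144² = 0.020736. The moment-matching identity a+b = μ(1−μ)/Var − 1 gives
a+b = 0.2451/0.020736 − 1 = 10.8200, so a = μ·10.8200 = 4.653 and b = (1−μ)·10.8200 = 6.167.

a = 4.653, b = 6.167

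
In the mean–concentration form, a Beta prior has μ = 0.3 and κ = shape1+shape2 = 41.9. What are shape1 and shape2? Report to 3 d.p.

shape1 = 12.570, shape2 = 29.330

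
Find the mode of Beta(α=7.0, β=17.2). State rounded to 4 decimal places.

0.2703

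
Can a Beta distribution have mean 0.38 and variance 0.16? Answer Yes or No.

The Beta variance bound is σ² < μ(1−μ).
Here μ(1−μ) = 0.38×0.62 = 0.2356, and 0.16 < 0.2356.

Yes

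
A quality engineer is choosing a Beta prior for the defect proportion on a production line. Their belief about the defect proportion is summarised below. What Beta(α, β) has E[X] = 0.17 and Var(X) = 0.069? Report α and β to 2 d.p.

α = 0.18, β = 0.87

Write ν = α+β; then α = μν and Var = μ(1−μ)/(ν+1).
ν = μ(1−μ)/Var − 1 = 0.1411/0.069 − 1 = 1.0449.
α = 0.17·1.0449 = 0.18, β = 0.83·1.0449 = 0.87.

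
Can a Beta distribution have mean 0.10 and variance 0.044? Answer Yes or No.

A Beta with mean μ has variance μ(1−μ)/(α+β+1) < μ(1−μ).
Here μ(1−μ) = 0.10×0.90 = 0.0900, and 0.044 < 0.0900.

Yes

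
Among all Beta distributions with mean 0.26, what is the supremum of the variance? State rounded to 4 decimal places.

Var = μ(1−μ)/(α+β+1), which approaches μ(1−μ) as α+β → 0.
So the supremum is μ(1−μ) = 0.26×0.74 = 0.1924.

0.1924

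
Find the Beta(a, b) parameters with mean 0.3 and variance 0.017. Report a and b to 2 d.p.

a = 3.41, b = 7.95

Write ν = a+b; then a = μν and Var = μ(1−μ)/(ν+1).
ν = μ(1−μ)/Var − 1 = 0.21/0.017 − 1 = 11.3529.
a = 0.3·11.3529 = 3.41, b = 0.7·11.3529 = 7.95.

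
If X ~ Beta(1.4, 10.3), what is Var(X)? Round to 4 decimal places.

0.0083

α+β = 11.7 and αβ = 14.42, so Var = αβ/[(α+β)²(α+β+1)] = 14.42/1738.503 = 0.0083.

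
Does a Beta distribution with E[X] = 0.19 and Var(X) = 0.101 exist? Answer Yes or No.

For any Beta, Var(X) < E[X]·(1−E[X]).
Here μ(1−μ) = 0.19×0.81 = 0.1539, and 0.101 < 0.1539.

Yes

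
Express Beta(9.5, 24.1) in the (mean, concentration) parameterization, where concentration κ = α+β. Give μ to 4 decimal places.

κ = α+β = 9.5+24.1 = 33.6; μ = α/κ = 9.5/33.6 = 0.2827.

μ = 0.2827, κ = 33.6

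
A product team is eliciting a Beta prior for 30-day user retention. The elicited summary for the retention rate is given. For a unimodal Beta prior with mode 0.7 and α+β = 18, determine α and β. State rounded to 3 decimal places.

α = 12.200, β = 5.800

For α,β>1 the mode is (α−1)/(α+β−2), so α = mode·(κ−2)+1 = 0.7×16+1 = 12.200.
And β = (1−mode)·(κ−2)+1 = 0.3×16+1 = 5.800.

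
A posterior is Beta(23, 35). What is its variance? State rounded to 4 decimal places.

0.0041

α+β = 58 and αβ = 805, so Var = αβ/[(α+β)²(α+β+1)] = 805/198476 = 0.0041.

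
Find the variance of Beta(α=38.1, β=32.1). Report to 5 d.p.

μ = 38.1/70.2 = 0.542735; Var = μ(1−μ)/(α+β+1) = 0.2481737/71.2 = 0.00349.

0.00349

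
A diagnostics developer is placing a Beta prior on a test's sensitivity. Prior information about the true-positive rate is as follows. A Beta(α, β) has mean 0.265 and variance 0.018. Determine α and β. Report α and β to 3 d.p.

α = 2.603, β = 7.218

Write ν = α+β; then α = μν and Var = μ(1−μ)/(ν+1).
ν = μ(1−μ)/Var − 1 = 0.194775/0.018 − 1 = 9.8208.
α = 0.265·9.8208 = 2.603, β = 0.735·9.8208 = 7.218.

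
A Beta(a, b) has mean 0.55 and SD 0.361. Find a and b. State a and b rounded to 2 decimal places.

σ² = 0.361² = 0.130321.
With s = a+b, Var = μ(1−μ)/(s+1), so s+1 = (0.55×0.45)/0.130321 = 1.8992 and s = 0.8992.
a = μs = 0.49, b = (1−μ)s = 0.40.

a = 0.49, b = 0.40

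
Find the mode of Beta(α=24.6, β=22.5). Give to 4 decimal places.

With α,β > 1, mode = (α−1)/(α+β−2) = 23.6/45.1 = 0.5233.

0.5233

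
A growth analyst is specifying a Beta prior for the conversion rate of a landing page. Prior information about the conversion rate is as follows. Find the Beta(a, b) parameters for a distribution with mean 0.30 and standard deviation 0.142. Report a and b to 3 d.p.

a = 2.824, b = 6.590

Variance = 0.142² = 0.020164. The moment-matching identity a+b = μ(1−μ)/Var − 1 gives
a+b = 0.2100/0.020164 − 1 = 9.4146, so a = μ·9.4146 = 2.824 and b = (1−μ)·9.4146 = 6.590.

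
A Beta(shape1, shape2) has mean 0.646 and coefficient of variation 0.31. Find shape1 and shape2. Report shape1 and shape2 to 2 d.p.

shape1 = 3.04, shape2 = 1.66

Var = (CV·μ)² = (0.31×0.646)² = 0.040104.
shape1+shape2 = μ(1−μ)/Var − 1 = 0.228684/0.040104 − 1 = 4.7023.
Thus shape1 = 0.646·4.7023 = 3.04 and shape2 = 0.354·4.7023 = 1.66.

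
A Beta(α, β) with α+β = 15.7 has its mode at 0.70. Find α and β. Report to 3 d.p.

α = 10.590, β = 5.110

Mode = (α−1)/(κ−2) with κ = α+β, so α−1 = 0.70·13.7 = 9.590.
α = 10.590; β = κ − α = 5.110.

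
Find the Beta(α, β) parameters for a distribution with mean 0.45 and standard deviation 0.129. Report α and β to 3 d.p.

α = 6.243, β = 7.630

First σ² = 0.016641. Setting α = μn, β = (1−μ)n with n = α+β,
μ(1−μ)/(n+1) = 0.016641 ⇒ n+1 = 0.2475/0.016641 = 14.8729 ⇒ n = 13.8729.
Hence α = 0.45×13.8729 = 6.243, β = 0.55×13.8729 = 7.630.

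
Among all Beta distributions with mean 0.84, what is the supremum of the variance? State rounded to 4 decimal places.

0.1344

For fixed mean μ the Beta variance is μ(1−μ)/(α+β+1), increasing as α+β decreases.
Its least upper bound (not attained) is μ(1−μ) = 0.84·0.16 = 0.1344.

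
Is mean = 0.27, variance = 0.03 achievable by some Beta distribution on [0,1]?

Yes

A Beta with mean μ has variance μ(1−μ)/(α+β+1) < μ(1−μ).
Here μ(1−μ) = 0.27×0.73 = 0.1971, and 0.03 < 0.1971.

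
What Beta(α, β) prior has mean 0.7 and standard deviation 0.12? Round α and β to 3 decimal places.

First σ² = 0.0144. Setting α = μn, β = (1−μ)n with n = α+β,
μ(1−μ)/(n+1) = 0.0144 ⇒ n+1 = 0.21/0.0144 = 14.5833 ⇒ n = 13.5833.
Hence α = 0.7×13.5833 = 9.508, β = 0.3×13.5833 = 4.075.

α = 9.508, β = 4.075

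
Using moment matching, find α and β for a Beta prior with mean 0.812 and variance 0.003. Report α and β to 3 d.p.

α = 40.507, β = 9.378

Write ν = α+β; then α = μν and Var = μ(1−μ)/(ν+1).
ν = μ(1−μ)/Var − 1 = 0.152656/0.003 − 1 = 49.8853.
α = 0.812·49.8853 = 40.507, β = 0.188·49.8853 = 9.378.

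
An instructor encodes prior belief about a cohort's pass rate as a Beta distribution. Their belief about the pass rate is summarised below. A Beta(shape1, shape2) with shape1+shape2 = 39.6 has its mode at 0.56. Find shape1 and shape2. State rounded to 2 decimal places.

For shape1,shape2>1 the mode is (shape1−1)/(shape1+shape2−2), so shape1 = mode·(κ−2)+1 = 0.56×37.6+1 = 22.06.
And shape2 = (1−mode)·(κ−2)+1 = 0.44×37.6+1 = 17.54.

shape1 = 22.06, shape2 = 17.54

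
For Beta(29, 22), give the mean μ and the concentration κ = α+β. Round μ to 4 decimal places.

κ = α+β = 29+22 = 51; μ = α/κ = 29/51 = 0.5686.

μ = 0.5686, κ = 51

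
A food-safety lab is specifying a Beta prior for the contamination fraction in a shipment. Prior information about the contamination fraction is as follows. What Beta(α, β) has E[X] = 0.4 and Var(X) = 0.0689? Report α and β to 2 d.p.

α = 0.99, β = 1.49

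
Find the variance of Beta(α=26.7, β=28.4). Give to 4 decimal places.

0.0045

μ = 26.7/55.1 = 0.484574; Var = μ(1−μ)/(α+β+1) = 0.2497620/56.1 = 0.0045.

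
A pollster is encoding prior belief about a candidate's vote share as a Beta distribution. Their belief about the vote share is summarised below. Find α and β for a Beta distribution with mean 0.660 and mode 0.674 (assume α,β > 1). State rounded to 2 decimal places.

α = 16.41, β = 8.45

Let s = α+β. Mean gives α = μs = 0.660s; mode gives (α−1)/(s−2) = 0.674.
Substituting: 0.660s − 1 = 0.674(s−2) = 0.674s − 1.348, so -0.014s = -0.348 and s = 24.8571.
Then α = 0.660×24.8571 = 16.41 and β = s−α = 8.45.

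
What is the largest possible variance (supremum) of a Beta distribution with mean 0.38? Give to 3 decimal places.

0.236

Var = μ(1−μ)/(α+β+1), which approaches μ(1−μ) as α+β → 0.
So the supremum is μ(1−μ) = 0.38×0.62 = 0.236.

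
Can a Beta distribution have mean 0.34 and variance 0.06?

The Beta variance bound is σ² < μ(1−μ).
Here μ(1−μ) = 0.34×0.66 = 0.2244, and 0.06 < 0.2244.

Yes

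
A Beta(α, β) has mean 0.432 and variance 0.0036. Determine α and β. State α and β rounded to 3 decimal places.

Write ν = α+β; then α = μν and Var = μ(1−μ)/(ν+1).
ν = μ(1−μ)/Var − 1 = 0.245376/0.0036 − 1 = 67.1600.
α = 0.432·67.1600 = 29.013, β = 0.568·67.1600 = 38.147.

α = 29.013, β = 38.147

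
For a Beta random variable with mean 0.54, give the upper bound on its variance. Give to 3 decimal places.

Var = μ(1−μ)/(α+β+1), which approaches μ(1−μ) as α+β → 0.
So the supremum is μ(1−μ) = 0.54×0.46 = 0.248.

0.248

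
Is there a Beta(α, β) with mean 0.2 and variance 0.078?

Yes

A Beta with mean μ has variance μ(1−μ)/(α+β+1) < μ(1−μ).
Here μ(1−μ) = 0.2×0.8 = 0.16, and 0.078 < 0.16.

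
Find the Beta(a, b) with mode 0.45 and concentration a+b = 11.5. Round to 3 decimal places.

Mode = (a−1)/(κ−2) with κ = a+b, so a−1 = 0.45·9.5 = 4.275.
a = 5.275; b = κ − a = 6.225.

a = 5.275, b = 6.225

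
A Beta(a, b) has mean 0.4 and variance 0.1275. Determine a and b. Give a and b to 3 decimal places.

a = 0.353, b = 0.529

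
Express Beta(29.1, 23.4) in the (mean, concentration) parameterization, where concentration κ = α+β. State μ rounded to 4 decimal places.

κ = α+β = 29.1+23.4 = 52.5; μ = α/κ = 29.1/52.5 = 0.5543.

μ = 0.5543, κ = 52.5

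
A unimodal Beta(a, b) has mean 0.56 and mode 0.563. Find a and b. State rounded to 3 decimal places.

With s = a+b: μ = a/s and mode = (a−1)/(s−2). Eliminating a = μs,
μs − 1 = m(s−2) ⇒ s(μ−m) = 1−2m ⇒ s = -0.126/-0.003 = 42.0000.
So a = μs = 23.520, b = (1−μ)s = 18.480.

a = 23.520, b = 18.480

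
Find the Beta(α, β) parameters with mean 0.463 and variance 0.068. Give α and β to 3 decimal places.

Write ν = α+β; then α = μν and Var = μ(1−μ)/(ν+1).
ν = μ(1−μ)/Var − 1 = 0.248631/0.068 − 1 = 2.6563.
α = 0.463·2.6563 = 1.230, β = 0.537·2.6563 = 1.426.

α = 1.230, β = 1.426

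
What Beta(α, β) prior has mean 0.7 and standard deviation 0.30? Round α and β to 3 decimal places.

α = 0.933, β = 0.400

First σ² = 0.0900. Setting α = μn, β = (1−μ)n with n = α+β,
μ(1−μ)/(n+1) = 0.0900 ⇒ n+1 = 0.21/0.0900 = 2.3333 ⇒ n = 1.3333.
Hence α = 0.7×1.3333 = 0.933, β = 0.3×1.3333 = 0.400.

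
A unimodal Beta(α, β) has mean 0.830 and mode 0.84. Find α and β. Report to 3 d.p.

α = 56.440, β = 11.560

Let s = α+β. Mean gives α = μs = 0.830s; mode gives (α−1)/(s−2) = 0.84.
Substituting: 0.830s − 1 = 0.84(s−2) = 0.84s − 1.68, so -0.010s = -0.68 and s = 68.0000.
Then α = 0.830×68.0000 = 56.440 and β = s−α = 11.560.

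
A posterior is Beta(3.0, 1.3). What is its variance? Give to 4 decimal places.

0.0398

Var = αβ/[(α+β)²(α+β+1)] = (3.0×1.3)/(4.3²×5.3) = 3.90/97.997 = 0.0398.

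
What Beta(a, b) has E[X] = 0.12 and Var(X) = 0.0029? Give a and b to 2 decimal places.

Write ν = a+b; then a = μν and Var = μ(1−μ)/(ν+1).
ν = μ(1−μ)/Var − 1 = 0.1056/0.0029 − 1 = 35.4138.
a = 0.12·35.4138 = 4.25, b = 0.88·35.4138 = 31.16.

a = 4.25, b = 31.16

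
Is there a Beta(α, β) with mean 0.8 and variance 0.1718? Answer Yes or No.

A Beta with mean μ has variance μ(1−μ)/(α+β+1) < μ(1−μ).
Here μ(1−μ) = 0.8×0.2 = 0.16, and 0.1718 ≥ 0.16.

No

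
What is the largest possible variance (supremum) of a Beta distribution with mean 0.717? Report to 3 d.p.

0.203

Var = μ(1−μ)/(α+β+1), which approaches μ(1−μ) as α+β → 0.
So the supremum is μ(1−μ) = 0.717×0.283 = 0.203.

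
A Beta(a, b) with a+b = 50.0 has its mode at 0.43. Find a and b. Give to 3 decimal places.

Mode = (a−1)/(κ−2) with κ = a+b, so a−1 = 0.43·48.0 = 20.640.
a = 21.640; b = κ − a = 28.360.

a = 21.640, b = 28.360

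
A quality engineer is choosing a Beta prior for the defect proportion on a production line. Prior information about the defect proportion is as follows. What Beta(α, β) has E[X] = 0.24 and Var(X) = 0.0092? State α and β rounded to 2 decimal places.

α = 4.52, β = 14.31

By moment matching, α+β = μ(1−μ)/σ² − 1 = (0.24·0.76)/0.0092 − 1 = 19.8261 − 1 = 18.8261.
Since α/(α+β) = μ, α = 0.24·18.8261 = 4.52 and β = 0.76·18.8261 = 14.31.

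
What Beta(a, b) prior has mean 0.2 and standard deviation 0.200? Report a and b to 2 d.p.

σ² = 0.200² = 0.040000.
With s = a+b, Var = μ(1−μ)/(s+1), so s+1 = (0.2×0.8)/0.040000 = 4.0000 and s = 3.0000.
a = μs = 0.60, b = (1−μ)s = 2.40.

a = 0.60, b = 2.40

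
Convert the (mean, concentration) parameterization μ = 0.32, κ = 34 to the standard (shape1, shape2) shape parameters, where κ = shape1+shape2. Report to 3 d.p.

shape1 = μκ = 0.32×34 = 10.880 and shape2 = (1−μ)κ = 0.68×34 = 23.120.

shape1 = 10.880, shape2 = 23.120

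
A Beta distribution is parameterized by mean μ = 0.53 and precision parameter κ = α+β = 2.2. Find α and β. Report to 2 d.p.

Split κ in proportion μ : (1−μ): α = 0.53·2.2 = 1.17, β = 2.2 − 1.17 = 1.03.

α = 1.17, β = 1.03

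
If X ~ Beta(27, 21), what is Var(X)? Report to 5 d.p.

0.00502

Var = αβ/[(α+β)²(α+β+1)] = (27×21)/(48²×49) = 567/112896 = 0.00502.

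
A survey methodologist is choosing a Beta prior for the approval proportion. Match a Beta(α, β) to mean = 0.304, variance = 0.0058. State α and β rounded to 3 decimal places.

α = 10.786, β = 24.694

Let s = α+β. The Beta variance is μ(1−μ)/(s+1).
So s+1 = μ(1−μ)/σ² = (0.304×0.696)/0.0058 = 0.211584/0.0058 = 36.4800, giving s = 35.4800.
Then α = μs = 0.304×35.4800 = 10.786 and β = (1−μ)s = 0.696×35.4800 = 24.694.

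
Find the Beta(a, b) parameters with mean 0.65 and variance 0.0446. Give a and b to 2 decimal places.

a = 2.67, b = 1.44

By moment matching, a+b = μ(1−μ)/σ² − 1 = (0.65·0.35)/0.0446 − 1 = 5.1009 − 1 = 4.1009.
Since a/(a+b) = μ, a = 0.65·4.1009 = 2.67 and b = 0.35·4.1009 = 1.44.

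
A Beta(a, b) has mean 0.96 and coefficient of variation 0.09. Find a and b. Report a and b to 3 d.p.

Var = (CV·μ)² = (0.09×0.96)² = 0.007465.
a+b = μ(1−μ)/Var − 1 = 0.0384/0.007465 − 1 = 4.1440.
Thus a = 0.96·4.1440 = 3.978 and b = 0.04·4.1440 = 0.166.

a = 3.978, b = 0.166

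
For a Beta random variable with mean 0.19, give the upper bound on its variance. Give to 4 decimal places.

For fixed mean μ the Beta variance is μ(1−μ)/(α+β+1), increasing as α+β decreases.
Its least upper bound (not attained) is μ(1−μ) = 0.19·0.81 = 0.1539.

0.1539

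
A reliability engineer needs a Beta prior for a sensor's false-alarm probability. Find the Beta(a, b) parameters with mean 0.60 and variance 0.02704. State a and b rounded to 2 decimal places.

By moment matching, a+b = μ(1−μ)/σ² − 1 = (0.60·0.40)/0.02704 − 1 = 8.8757 − 1 = 7.8757.
Since a/(a+b) = μ, a = 0.60·7.8757 = 4.73 and b = 0.40·7.8757 = 3.15.

a = 4.73, b = 3.15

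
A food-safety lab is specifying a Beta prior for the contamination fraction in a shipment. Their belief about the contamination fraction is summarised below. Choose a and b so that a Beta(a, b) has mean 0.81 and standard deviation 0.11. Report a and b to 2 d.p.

σ² = 0.11² = 0.0121.
With s = a+b, Var = μ(1−μ)/(s+1), so s+1 = (0.81×0.19)/0.0121 = 12.7190 and s = 11.7190.
a = μs = 9.49, b = (1−μ)s = 2.23.

a = 9.49, b = 2.23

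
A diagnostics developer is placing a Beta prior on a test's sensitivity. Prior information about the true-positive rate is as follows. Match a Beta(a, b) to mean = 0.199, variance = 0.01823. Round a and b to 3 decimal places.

a = 1.541, b = 6.203

By moment matching, a+b = μ(1−μ)/σ² − 1 = (0.199·0.801)/0.01823 − 1 = 8.7438 − 1 = 7.7438.
Since a/(a+b) = μ, a = 0.199·7.7438 = 1.541 and b = 0.801·7.7438 = 6.203.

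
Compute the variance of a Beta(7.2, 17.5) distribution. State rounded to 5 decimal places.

0.00804

Var = αβ/[(α+β)²(α+β+1)] = (7.2×17.5)/(24.7²×25.7) = 126.00/15679.313 = 0.00804.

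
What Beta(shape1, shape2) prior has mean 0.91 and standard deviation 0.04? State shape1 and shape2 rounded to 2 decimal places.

shape1 = 45.67, shape2 = 4.52

σ² = 0.04² = 0.0016.
With s = shape1+shape2, Var = μ(1−μ)/(s+1), so s+1 = (0.91×0.09)/0.0016 = 51.1875 and s = 50.1875.
shape1 = μs = 45.67, shape2 = (1−μ)s = 4.52.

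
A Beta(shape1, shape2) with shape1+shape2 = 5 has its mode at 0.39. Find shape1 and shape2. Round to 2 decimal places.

Since the density peak of Beta(shape1,shape2) is at (shape1−1)/(shape1+shape2−2),
shape1 = 1 + 0.39(5−2) = 2.17 and shape2 = 5 − 2.17 = 2.83.

shape1 = 2.17, shape2 = 2.83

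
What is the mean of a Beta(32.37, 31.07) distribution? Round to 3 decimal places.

E[X] = α/(α+β) = 32.37/63.44 = 0.510.

0.510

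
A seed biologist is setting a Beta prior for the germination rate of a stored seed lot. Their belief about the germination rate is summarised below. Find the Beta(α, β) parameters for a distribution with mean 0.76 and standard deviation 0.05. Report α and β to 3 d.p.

First σ² = 0.0025. Setting α = μn, β = (1−μ)n with n = α+β,
μ(1−μ)/(n+1) = 0.0025 ⇒ n+1 = 0.1824/0.0025 = 72.9600 ⇒ n = 71.9600.
Hence α = 0.76×71.9600 = 54.690, β = 0.24×71.9600 = 17.270.

α = 54.690, β = 17.270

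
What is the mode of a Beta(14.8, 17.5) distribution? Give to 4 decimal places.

0.4554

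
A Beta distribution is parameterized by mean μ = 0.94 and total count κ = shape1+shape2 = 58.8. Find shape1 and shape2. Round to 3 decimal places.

shape1 = 55.272, shape2 = 3.528

Split κ in proportion μ : (1−μ): shape1 = 0.94·58.8 = 55.272, shape2 = 58.8 − 55.272 = 3.528.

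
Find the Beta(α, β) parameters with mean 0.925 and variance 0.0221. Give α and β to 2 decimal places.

By moment matching, α+β = μ(1−μ)/σ² − 1 = (0.925·0.075)/0.0221 − 1 = 3.1391 − 1 = 2.1391.
Since α/(α+β) = μ, α = 0.925·2.1391 = 1.98 and β = 0.075·2.1391 = 0.16.

α = 1.98, β = 0.16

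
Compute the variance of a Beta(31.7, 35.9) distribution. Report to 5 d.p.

μ = 31.7/67.6 = 0.468935; Var = μ(1−μ)/(α+β+1) = 0.2490350/68.6 = 0.00363.

0.00363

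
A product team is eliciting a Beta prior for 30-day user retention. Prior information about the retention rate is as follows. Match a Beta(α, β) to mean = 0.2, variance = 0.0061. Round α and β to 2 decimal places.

α = 5.05, β = 20.18

Write ν = α+β; then α = μν and Var = μ(1−μ)/(ν+1).
ν = μ(1−μ)/Var − 1 = 0.16/0.0061 − 1 = 25.2295.
α = 0.2·25.2295 = 5.05, β = 0.8·25.2295 = 20.18.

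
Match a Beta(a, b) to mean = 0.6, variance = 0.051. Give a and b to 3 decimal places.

a = 2.224, b = 1.482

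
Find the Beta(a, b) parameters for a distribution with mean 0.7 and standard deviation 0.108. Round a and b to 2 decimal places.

a = 11.90, b = 5.10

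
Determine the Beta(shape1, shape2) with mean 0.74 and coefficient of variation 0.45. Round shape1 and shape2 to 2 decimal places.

shape1 = 0.54, shape2 = 0.19

σ = CV·μ = 0.45×0.74 = 0.33300, so σ² = 0.110889.
s+1 = μ(1−μ)/σ² = 0.1924/0.110889 = 1.7351, so s = shape1+shape2 = 0.7351.
shape1 = μs = 0.54, shape2 = (1−μ)s = 0.19.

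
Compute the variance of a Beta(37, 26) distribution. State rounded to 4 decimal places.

α+β = 63 and αβ = 962, so Var = αβ/[(α+β)²(α+β+1)] = 962/254016 = 0.0038.

0.0038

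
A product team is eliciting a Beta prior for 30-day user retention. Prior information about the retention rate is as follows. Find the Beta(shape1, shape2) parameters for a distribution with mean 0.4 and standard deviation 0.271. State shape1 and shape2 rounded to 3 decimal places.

Variance = 0.271² = 0.073441. The moment-matching identity shape1+shape2 = μ(1−μ)/Var − 1 gives
shape1+shape2 = 0.24/0.073441 − 1 = 2.2679, so shape1 = μ·2.2679 = 0.907 and shape2 = (1−μ)·2.2679 = 1.361.

shape1 = 0.907, shape2 = 1.361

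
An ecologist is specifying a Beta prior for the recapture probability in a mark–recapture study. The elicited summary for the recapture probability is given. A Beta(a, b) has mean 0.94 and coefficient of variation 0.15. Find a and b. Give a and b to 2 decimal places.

a = 1.73, b = 0.11

Var = (CV·μ)² = (0.15×0.94)² = 0.019881.
a+b = μ(1−μ)/Var − 1 = 0.0564/0.019881 − 1 = 1.8369.
Thus a = 0.94·1.8369 = 1.73 and b = 0.06·1.8369 = 0.11.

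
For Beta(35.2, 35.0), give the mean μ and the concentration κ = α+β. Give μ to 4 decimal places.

μ = 0.5014, κ = 70.2

κ = α+β = 35.2+35.0 = 70.2; μ = α/κ = 35.2/70.2 = 0.5014.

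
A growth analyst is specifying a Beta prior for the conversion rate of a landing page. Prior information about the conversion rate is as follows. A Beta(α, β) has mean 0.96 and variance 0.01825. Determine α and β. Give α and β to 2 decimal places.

Let s = α+β. The Beta variance is μ(1−μ)/(s+1).
So s+1 = μ(1−μ)/σ² = (0.96×0.04)/0.01825 = 0.0384/0.01825 = 2.1041, giving s = 1.1041.
Then α = μs = 0.96×1.1041 = 1.06 and β = (1−μ)s = 0.04×1.1041 = 0.04.

α = 1.06, β = 0.04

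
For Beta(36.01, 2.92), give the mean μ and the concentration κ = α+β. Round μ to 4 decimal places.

κ = α+β = 36.01+2.92 = 38.93; μ = α/κ = 36.01/38.93 = 0.9250.

μ = 0.9250, κ = 38.93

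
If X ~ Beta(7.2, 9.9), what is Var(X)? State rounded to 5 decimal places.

μ = 7.2/17.1 = 0.421053; Var = μ(1−μ)/(α+β+1) = 0.2437673/18.1 = 0.01347.

0.01347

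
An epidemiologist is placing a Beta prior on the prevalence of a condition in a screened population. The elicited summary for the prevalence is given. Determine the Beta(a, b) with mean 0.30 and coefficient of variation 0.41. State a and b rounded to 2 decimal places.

Var = (CV·μ)² = (0.41×0.30)² = 0.015129.
a+b = μ(1−μ)/Var − 1 = 0.2100/0.015129 − 1 = 12.8806.
Thus a = 0.30·12.8806 = 3.86 and b = 0.70·12.8806 = 9.02.

a = 3.86, b = 9.02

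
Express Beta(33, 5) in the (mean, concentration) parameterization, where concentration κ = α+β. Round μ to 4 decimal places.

μ = 0.8684, κ = 38

κ = α+β = 33+5 = 38; μ = α/κ = 33/38 = 0.8684.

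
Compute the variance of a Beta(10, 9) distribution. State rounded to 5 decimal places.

α+β = 19 and αβ = 90, so Var = αβ/[(α+β)²(α+β+1)] = 90/7220 = 0.01247.

0.01247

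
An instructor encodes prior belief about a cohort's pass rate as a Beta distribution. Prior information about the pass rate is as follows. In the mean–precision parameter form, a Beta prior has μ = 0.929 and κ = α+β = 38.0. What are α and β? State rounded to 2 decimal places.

Split κ in proportion μ : (1−μ): α = 0.929·38.0 = 35.30, β = 38.0 − 35.30 = 2.70.

α = 35.30, β = 2.70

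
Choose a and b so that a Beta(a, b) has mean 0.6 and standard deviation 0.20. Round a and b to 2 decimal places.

a = 3.00, b = 2.00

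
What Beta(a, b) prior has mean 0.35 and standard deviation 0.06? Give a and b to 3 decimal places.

a = 21.768, b = 40.426

σ² = 0.06² = 0.0036.
With s = a+b, Var = μ(1−μ)/(s+1), so s+1 = (0.35×0.65)/0.0036 = 63.1944 and s = 62.1944.
a = μs = 21.768, b = (1−μ)s = 40.426.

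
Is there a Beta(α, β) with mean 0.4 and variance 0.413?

For any Beta, Var(X) < E[X]·(1−E[X]).
Here μ(1−μ) = 0.4×0.6 = 0.24, and 0.413 ≥ 0.24.

No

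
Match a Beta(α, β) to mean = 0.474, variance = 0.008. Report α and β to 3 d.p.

α = 14.298, β = 15.867

Write ν = α+β; then α = μν and Var = μ(1−μ)/(ν+1).
ν = μ(1−μ)/Var − 1 = 0.249324/0.008 − 1 = 30.1655.
α = 0.474·30.1655 = 14.298, β = 0.526·30.1655 = 15.867.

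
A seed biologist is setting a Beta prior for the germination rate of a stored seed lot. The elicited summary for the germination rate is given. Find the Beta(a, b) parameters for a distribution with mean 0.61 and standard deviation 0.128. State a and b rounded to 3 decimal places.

a = 8.247, b = 5.273

Variance = 0.128² = 0.016384. The moment-matching identity a+b = μ(1−μ)/Var − 1 gives
a+b = 0.2379/0.016384 − 1 = 13.5203, so a = μ·13.5203 = 8.247 and b = (1−μ)·13.5203 = 5.273.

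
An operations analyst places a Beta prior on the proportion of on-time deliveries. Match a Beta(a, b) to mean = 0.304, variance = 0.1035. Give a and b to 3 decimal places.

By moment matching, a+b = μ(1−μ)/σ² − 1 = (0.304·0.696)/0.1035 − 1 = 2.0443 − 1 = 1.0443.
Since a/(a+b) = μ, a = 0.304·1.0443 = 0.317 and b = 0.696·1.0443 = 0.727.

a = 0.317, b = 0.727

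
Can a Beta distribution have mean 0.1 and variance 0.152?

No

For any Beta, Var(X) < E[X]·(1−E[X]).
Here μ(1−μ) = 0.1×0.9 = 0.09, and 0.152 ≥ 0.09.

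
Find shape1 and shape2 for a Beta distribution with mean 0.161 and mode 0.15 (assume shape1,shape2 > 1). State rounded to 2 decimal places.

shape1 = 10.25, shape2 = 53.39

Let s = shape1+shape2. Mean gives shape1 = μs = 0.161s; mode gives (shape1−1)/(s−2) = 0.15.
Substituting: 0.161s − 1 = 0.15(s−2) = 0.15s − 0.30, so 0.011s = 0.70 and s = 63.6364.
Then shape1 = 0.161×63.6364 = 10.25 and shape2 = s−shape1 = 53.39.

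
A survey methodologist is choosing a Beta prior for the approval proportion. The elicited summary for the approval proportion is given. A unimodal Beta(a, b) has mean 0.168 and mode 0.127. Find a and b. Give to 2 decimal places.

a = 3.06, b = 15.14

Let s = a+b. Mean gives a = μs = 0.168s; mode gives (a−1)/(s−2) = 0.127.
Substituting: 0.168s − 1 = 0.127(s−2) = 0.127s − 0.254, so 0.041s = 0.746 and s = 18.1951.
Then a = 0.168×18.1951 = 3.06 and b = s−a = 15.14.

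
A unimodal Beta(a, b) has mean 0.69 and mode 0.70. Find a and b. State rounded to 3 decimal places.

a = 27.600, b = 12.400

Let s = a+b. Mean gives a = μs = 0.69s; mode gives (a−1)/(s−2) = 0.70.
Substituting: 0.69s − 1 = 0.70(s−2) = 0.70s − 1.40, so -0.01s = -0.40 and s = 40.0000.
Then a = 0.69×40.0000 = 27.600 and b = s−a = 12.400.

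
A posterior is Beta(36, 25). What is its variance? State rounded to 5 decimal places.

0.00390

Var = αβ/[(α+β)²(α+β+1)] = (36×25)/(61²×62) = 900/230702 = 0.00390.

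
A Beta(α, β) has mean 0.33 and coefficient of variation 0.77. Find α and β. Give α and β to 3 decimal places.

σ = CV·μ = 0.77×0.33 = 0.25410, so σ² = 0.064567.
s+1 = μ(1−μ)/σ² = 0.2211/0.064567 = 3.4244, so s = α+β = 2.4244.
α = μs = 0.800, β = (1−μ)s = 1.624.

α = 0.800, β = 1.624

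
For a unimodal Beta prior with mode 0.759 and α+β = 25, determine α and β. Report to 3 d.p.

For α,β>1 the mode is (α−1)/(α+β−2), so α = mode·(κ−2)+1 = 0.759×23+1 = 18.457.
And β = (1−mode)·(κ−2)+1 = 0.241×23+1 = 6.543.

α = 18.457, β = 6.543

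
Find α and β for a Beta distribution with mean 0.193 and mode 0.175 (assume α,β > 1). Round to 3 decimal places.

With s = α+β: μ = α/s and mode = (α−1)/(s−2). Eliminating α = μs,
μs − 1 = m(s−2) ⇒ s(μ−m) = 1−2m ⇒ s = 0.650/0.018 = 36.1111.
So α = μs = 6.969, β = (1−μ)s = 29.142.

α = 6.969, β = 29.142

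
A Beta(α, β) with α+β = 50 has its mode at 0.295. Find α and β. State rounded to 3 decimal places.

Since the density peak of Beta(α,β) is at (α−1)/(α+β−2),
α = 1 + 0.295(50−2) = 15.160 and β = 50 − 15.160 = 34.840.

α = 15.160, β = 34.840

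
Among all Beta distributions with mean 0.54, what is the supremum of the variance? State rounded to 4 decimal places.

For fixed mean μ the Beta variance is μ(1−μ)/(α+β+1), increasing as α+β decreases.
Its least upper bound (not attained) is μ(1−μ) = 0.54·0.46 = 0.2484.

0.2484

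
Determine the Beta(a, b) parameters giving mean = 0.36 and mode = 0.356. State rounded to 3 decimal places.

a = 25.920, b = 46.080

With s = a+b: μ = a/s and mode = (a−1)/(s−2). Eliminating a = μs,
μs − 1 = m(s−2) ⇒ s(μ−m) = 1−2m ⇒ s = 0.288/0.004 = 72.0000.
So a = μs = 25.920, b = (1−μ)s = 46.080.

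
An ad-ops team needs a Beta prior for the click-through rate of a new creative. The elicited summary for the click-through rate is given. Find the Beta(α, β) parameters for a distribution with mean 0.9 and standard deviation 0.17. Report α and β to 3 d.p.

α = 1.903, β = 0.211

Variance = 0.17² = 0.0289. The moment-matching identity α+β = μ(1−μ)/Var − 1 gives
α+β = 0.09/0.0289 − 1 = 2.1142, so α = μ·2.1142 = 1.903 and β = (1−μ)·2.1142 = 0.211.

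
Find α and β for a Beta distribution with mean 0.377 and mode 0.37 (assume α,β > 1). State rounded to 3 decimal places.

Let s = α+β. Mean gives α = μs = 0.377s; mode gives (α−1)/(s−2) = 0.37.
Substituting: 0.377s − 1 = 0.37(s−2) = 0.37s − 0.74, so 0.007s = 0.26 and s = 37.1429.
Then α = 0.377×37.1429 = 14.003 and β = s−α = 23.140.

α = 14.003, β = 23.140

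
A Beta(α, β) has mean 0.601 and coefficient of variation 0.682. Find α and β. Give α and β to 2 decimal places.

α = 0.26, β = 0.17

σ = CV·μ = 0.682×0.601 = 0.40988, so σ² = 0.168003.
s+1 = μ(1−μ)/σ² = 0.239799/0.168003 = 1.4273, so s = α+β = 0.4273.
α = μs = 0.26, β = (1−μ)s = 0.17.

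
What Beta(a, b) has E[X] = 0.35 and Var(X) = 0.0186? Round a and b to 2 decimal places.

Write ν = a+b; then a = μν and Var = μ(1−μ)/(ν+1).
ν = μ(1−μ)/Var − 1 = 0.2275/0.0186 − 1 = 11.2312.
a = 0.35·11.2312 = 3.93, b = 0.65·11.2312 = 7.30.

a = 3.93, b = 7.30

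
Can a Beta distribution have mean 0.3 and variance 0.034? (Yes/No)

The Beta variance bound is σ² < μ(1−μ).
Here μ(1−μ) = 0.3×0.7 = 0.21, and 0.034 < 0.21.

Yes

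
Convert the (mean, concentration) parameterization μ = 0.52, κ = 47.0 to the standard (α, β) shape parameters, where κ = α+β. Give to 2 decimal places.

α = μκ = 0.52×47.0 = 24.44 and β = (1−μ)κ = 0.48×47.0 = 22.56.

α = 24.44, β = 22.56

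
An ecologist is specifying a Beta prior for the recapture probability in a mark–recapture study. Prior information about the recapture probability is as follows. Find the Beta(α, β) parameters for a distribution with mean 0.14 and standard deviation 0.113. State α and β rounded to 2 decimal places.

α = 1.18, β = 7.25

First σ² = 0.012769. Setting α = μn, β = (1−μ)n with n = α+β,
μ(1−μ)/(n+1) = 0.012769 ⇒ n+1 = 0.1204/0.012769 = 9.4291 ⇒ n = 8.4291.
Hence α = 0.14×8.4291 = 1.18, β = 0.86×8.4291 = 7.25.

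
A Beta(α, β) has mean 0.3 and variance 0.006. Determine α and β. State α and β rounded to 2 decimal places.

α = 10.20, β = 23.80

Let s = α+β. The Beta variance is μ(1−μ)/(s+1).
So s+1 = μ(1−μ)/σ² = (0.3×0.7)/0.006 = 0.21/0.006 = 35.0000, giving s = 34.0000.
Then α = μs = 0.3×34.0000 = 10.20 and β = (1−μ)s = 0.7×34.0000 = 23.80.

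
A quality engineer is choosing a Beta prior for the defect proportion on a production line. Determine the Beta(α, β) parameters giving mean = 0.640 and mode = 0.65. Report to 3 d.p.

With s = α+β: μ = α/s and mode = (α−1)/(s−2). Eliminating α = μs,
μs − 1 = m(s−2) ⇒ s(μ−m) = 1−2m ⇒ s = -0.30/-0.010 = 30.0000.
So α = μs = 19.200, β = (1−μ)s = 10.800.

α = 19.200, β = 10.800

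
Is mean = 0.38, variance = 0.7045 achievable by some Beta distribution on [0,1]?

No

The Beta variance bound is σ² < μ(1−μ).
Here μ(1−μ) = 0.38×0.62 = 0.2356, and 0.7045 ≥ 0.2356.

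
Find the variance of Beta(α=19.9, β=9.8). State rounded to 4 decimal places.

0.0072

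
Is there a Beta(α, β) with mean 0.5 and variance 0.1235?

Yes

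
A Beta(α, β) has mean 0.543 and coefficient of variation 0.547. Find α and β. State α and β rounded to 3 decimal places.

Var = (CV·μ)² = (0.547×0.543)² = 0.088221.
α+β = μ(1−μ)/Var − 1 = 0.248151/0.088221 − 1 = 1.8128.
Thus α = 0.543·1.8128 = 0.984 and β = 0.457·1.8128 = 0.828.

α = 0.984, β = 0.828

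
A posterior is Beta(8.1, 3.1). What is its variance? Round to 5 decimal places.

α+β = 11.2 and αβ = 25.11, so Var = αβ/[(α+β)²(α+β+1)] = 25.11/1530.368 = 0.01641.

0.01641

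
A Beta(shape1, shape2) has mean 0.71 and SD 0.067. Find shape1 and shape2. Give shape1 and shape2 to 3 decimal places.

Variance = 0.067² = 0.004489. The moment-matching identity shape1+shape2 = μ(1−μ)/Var − 1 gives
shape1+shape2 = 0.2059/0.004489 − 1 = 44.8677, so shape1 = μ·44.8677 = 31.856 and shape2 = (1−μ)·44.8677 = 13.012.

shape1 = 31.856, shape2 = 13.012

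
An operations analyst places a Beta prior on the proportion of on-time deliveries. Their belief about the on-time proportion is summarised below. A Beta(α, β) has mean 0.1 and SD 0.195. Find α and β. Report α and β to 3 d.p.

α = 0.137, β = 1.230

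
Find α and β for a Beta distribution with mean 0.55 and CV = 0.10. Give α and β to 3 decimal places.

Var = (CV·μ)² = (0.10×0.55)² = 0.003025.
α+β = μ(1−μ)/Var − 1 = 0.2475/0.003025 − 1 = 80.8182.
Thus α = 0.55·80.8182 = 44.450 and β = 0.45·80.8182 = 36.368.

α = 44.450, β = 36.368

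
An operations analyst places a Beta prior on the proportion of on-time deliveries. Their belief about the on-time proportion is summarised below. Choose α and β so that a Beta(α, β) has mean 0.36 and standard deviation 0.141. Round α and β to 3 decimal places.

First σ² = 0.019881. Setting α = μn, β = (1−μ)n with n = α+β,
μ(1−μ)/(n+1) = 0.019881 ⇒ n+1 = 0.2304/0.019881 = 11.5890 ⇒ n = 10.5890.
Hence α = 0.36×10.5890 = 3.812, β = 0.64×10.5890 = 6.777.

α = 3.812, β = 6.777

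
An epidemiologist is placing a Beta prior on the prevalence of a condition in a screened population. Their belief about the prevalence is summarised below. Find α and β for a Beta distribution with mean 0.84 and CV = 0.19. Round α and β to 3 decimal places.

α = 3.592, β = 0.684

σ = CV·μ = 0.19×0.84 = 0.15960, so σ² = 0.025472.
s+1 = μ(1−μ)/σ² = 0.1344/0.025472 = 5.2763, so s = α+β = 4.2763.
α = μs = 3.592, β = (1−μ)s = 0.684.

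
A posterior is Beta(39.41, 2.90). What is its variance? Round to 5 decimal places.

0.00147

Var = αβ/[(α+β)²(α+β+1)] = (39.41×2.90)/(42.31²×43.31) = 114.2890/77530.794491 = 0.00147.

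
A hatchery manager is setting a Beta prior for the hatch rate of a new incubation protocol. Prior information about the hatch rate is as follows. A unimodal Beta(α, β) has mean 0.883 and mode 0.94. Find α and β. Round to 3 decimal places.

With s = α+β: μ = α/s and mode = (α−1)/(s−2). Eliminating α = μs,
μs − 1 = m(s−2) ⇒ s(μ−m) = 1−2m ⇒ s = -0.88/-0.057 = 15.4386.
So α = μs = 13.632, β = (1−μ)s = 1.806.

α = 13.632, β = 1.806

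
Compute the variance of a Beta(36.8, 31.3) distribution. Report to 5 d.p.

0.00359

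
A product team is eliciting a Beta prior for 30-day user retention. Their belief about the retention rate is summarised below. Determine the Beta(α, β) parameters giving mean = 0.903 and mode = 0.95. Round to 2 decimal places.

α = 17.29, β = 1.86

With s = α+β: μ = α/s and mode = (α−1)/(s−2). Eliminating α = μs,
μs − 1 = m(s−2) ⇒ s(μ−m) = 1−2m ⇒ s = -0.90/-0.047 = 19.1489.
So α = μs = 17.29, β = (1−μ)s = 1.86.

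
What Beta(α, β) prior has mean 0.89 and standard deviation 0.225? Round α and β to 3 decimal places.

First σ² = 0.050625. Setting α = μn, β = (1−μ)n with n = α+β,
μ(1−μ)/(n+1) = 0.050625 ⇒ n+1 = 0.0979/0.050625 = 1.9338 ⇒ n = 0.9338.
Hence α = 0.89×0.9338 = 0.831, β = 0.11×0.9338 = 0.103.

α = 0.831, β = 0.103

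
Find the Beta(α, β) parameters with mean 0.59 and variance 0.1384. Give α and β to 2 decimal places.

α = 0.44, β = 0.31

Let s = α+β. The Beta variance is μ(1−μ)/(s+1).
So s+1 = μ(1−μ)/σ² = (0.59×0.41)/0.1384 = 0.2419/0.1384 = 1.7478, giving s = 0.7478.
Then α = μs = 0.59×0.7478 = 0.44 and β = (1−μ)s = 0.41×0.7478 = 0.31.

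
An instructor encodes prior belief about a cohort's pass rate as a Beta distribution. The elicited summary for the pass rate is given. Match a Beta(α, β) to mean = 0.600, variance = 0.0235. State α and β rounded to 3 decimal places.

α = 5.528, β = 3.685

By moment matching, α+β = μ(1−μ)/σ² − 1 = (0.600·0.400)/0.0235 − 1 = 10.2128 − 1 = 9.2128.
Since α/(α+β) = μ, α = 0.600·9.2128 = 5.528 and β = 0.400·9.2128 = 3.685.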